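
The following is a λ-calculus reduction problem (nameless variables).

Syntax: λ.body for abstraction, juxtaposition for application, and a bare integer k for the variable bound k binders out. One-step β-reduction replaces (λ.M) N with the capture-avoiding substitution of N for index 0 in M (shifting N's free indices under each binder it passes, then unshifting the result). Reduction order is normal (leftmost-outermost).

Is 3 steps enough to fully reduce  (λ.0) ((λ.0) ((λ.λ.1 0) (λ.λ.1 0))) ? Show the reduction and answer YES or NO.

Answer: NO — after 3 steps the term is λ.(λ.λ.1 0) 0, not yet normal

Reduction:
  start: (λ.0) ((λ.0) ((λ.λ.1 0) (λ.λ.1 0)))
  step 1: (λ.0) ((λ.λ.1 0) (λ.λ.1 0))
  step 2: (λ.λ.1 0) (λ.λ.1 0)
  step 3: λ.(λ.λ.1 0) 0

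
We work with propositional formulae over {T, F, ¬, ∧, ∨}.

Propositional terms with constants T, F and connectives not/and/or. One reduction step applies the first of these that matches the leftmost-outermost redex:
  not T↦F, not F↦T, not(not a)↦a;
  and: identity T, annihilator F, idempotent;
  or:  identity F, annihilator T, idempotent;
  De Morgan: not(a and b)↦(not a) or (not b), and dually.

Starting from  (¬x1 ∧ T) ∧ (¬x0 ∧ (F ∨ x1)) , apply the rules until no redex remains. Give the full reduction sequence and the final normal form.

  start: (¬x1 ∧ T) ∧ (¬x0 ∧ (F ∨ x1))
  →1  ¬x1 ∧ (¬x0 ∧ (F ∨ x1))
  →2  ¬x1 ∧ (¬x0 ∧ x1)

Answer: normal form = ¬x1 ∧ (¬x0 ∧ x1)  (in 2 steps)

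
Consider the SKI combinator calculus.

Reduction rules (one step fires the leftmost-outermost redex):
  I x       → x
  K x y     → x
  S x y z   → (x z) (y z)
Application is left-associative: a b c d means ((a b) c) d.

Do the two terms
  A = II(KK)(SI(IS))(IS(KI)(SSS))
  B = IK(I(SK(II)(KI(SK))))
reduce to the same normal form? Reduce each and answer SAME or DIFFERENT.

Term A:
  start: II(KK)(SI(IS))(IS(KI)(SSS))
  [1] I(KK)(SI(IS))(IS(KI)(SSS))
  [2] KK(SI(IS))(IS(KI)(SSS))
  [3] K(IS(KI)(SSS))
  [4] K(S(KI)(SSS))

Term B:
  start: IK(I(SK(II)(KI(SK))))
  [1] K(I(SK(II)(KI(SK))))
  [2] K(SK(II)(KI(SK)))
  [3] K(K(KI(SK))(II(KI(SK))))
  [4] K(KI(SK))
  [5] KI

Answer: DIFFERENT — A ⇓ K(S(KI)(SSS)), B ⇓ KI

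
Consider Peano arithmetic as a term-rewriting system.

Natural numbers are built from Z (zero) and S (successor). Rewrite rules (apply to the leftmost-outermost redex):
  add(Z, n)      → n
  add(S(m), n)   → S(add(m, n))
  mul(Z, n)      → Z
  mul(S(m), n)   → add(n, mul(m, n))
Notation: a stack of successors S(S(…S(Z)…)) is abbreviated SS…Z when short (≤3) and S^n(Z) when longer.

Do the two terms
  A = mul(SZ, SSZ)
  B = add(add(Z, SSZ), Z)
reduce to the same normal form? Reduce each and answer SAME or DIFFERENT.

Answer: SAME — A ⇓ SSZ, B ⇓ SSZ

Working:
Term A:
  start: mul(SZ, SSZ)
  step 1: add(SSZ, mul(Z, SSZ))
  step 2: S(add(SZ, mul(Z, SSZ)))
  step 3: S(S(add(Z, mul(Z, SSZ))))
  step 4: S(S(mul(Z, SSZ)))
  step 5: SSZ

Term B:
  start: add(add(Z, SSZ), Z)
  step 1: add(SSZ, Z)
  step 2: S(add(SZ, Z))
  step 3: S(S(add(Z, Z)))
  step 4: SSZ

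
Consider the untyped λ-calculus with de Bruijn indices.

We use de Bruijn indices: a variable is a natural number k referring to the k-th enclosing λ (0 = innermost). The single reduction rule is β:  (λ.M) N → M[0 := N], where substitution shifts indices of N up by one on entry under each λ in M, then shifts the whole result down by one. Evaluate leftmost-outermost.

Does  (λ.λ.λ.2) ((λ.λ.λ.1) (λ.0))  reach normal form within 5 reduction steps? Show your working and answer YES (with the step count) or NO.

  start: (λ.λ.λ.2) ((λ.λ.λ.1) (λ.0))
  →1  λ.λ.(λ.λ.λ.1) (λ.0)
  →2  λ.λ.λ.λ.1

Answer: YES — reaches normal form λ.λ.λ.λ.1 in 2 ≤ 5 steps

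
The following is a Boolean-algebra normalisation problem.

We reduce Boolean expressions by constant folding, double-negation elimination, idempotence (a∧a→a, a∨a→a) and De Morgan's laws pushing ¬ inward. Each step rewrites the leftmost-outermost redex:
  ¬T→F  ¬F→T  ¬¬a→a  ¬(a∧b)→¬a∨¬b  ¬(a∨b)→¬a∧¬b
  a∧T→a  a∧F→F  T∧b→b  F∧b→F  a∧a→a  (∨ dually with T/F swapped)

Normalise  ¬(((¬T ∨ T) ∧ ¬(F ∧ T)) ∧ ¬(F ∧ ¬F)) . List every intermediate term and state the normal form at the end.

  start: ¬(((¬T ∨ T) ∧ ¬(F ∧ T)) ∧ ¬(F ∧ ¬F))
  →1  ¬((¬T ∨ T) ∧ ¬(F ∧ T)) ∨ ¬¬(F ∧ ¬F)
  →2  (¬(¬T ∨ T) ∨ ¬¬(F ∧ T)) ∨ ¬¬(F ∧ ¬F)
  →3  ((¬¬T ∧ ¬T) ∨ ¬¬(F ∧ T)) ∨ ¬¬(F ∧ ¬F)
  →4  ((T ∧ ¬T) ∨ ¬¬(F ∧ T)) ∨ ¬¬(F ∧ ¬F)
  →5  (¬T ∨ ¬¬(F ∧ T)) ∨ ¬¬(F ∧ ¬F)
  →6  (F ∨ ¬¬(F ∧ T)) ∨ ¬¬(F ∧ ¬F)
  →7  ¬¬(F ∧ T) ∨ ¬¬(F ∧ ¬F)
  →8  (F ∧ T) ∨ ¬¬(F ∧ ¬F)
  →9  F ∨ ¬¬(F ∧ ¬F)
  →10  ¬¬(F ∧ ¬F)
  →11  F ∧ ¬F
  →12  F

Answer: normal form = F  (in 12 steps)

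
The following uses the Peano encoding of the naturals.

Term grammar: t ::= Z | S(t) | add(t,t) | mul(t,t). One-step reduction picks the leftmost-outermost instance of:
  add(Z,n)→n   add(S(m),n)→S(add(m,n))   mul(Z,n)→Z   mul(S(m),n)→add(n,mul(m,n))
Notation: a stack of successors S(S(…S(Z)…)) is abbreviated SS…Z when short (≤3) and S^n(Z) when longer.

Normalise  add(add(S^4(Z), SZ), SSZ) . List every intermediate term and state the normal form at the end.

Answer: normal form = S^7(Z)  (in 11 steps)

Reduction:
  start: add(add(S^4(Z), SZ), SSZ)
  →1  add(S(add(SSSZ, SZ)), SSZ)
  →2  S(add(add(SSSZ, SZ), SSZ))
  →3  S(add(S(add(SSZ, SZ)), SSZ))
  →4  S(S(add(add(SSZ, SZ), SSZ)))
  →5  S(S(add(S(add(SZ, SZ)), SSZ)))
  →6  S(S(S(add(add(SZ, SZ), SSZ))))
  →7  S(S(S(add(S(add(Z, SZ)), SSZ))))
  →8  S(S(S(S(add(add(Z, SZ), SSZ)))))
  →9  S(S(S(S(add(SZ, SSZ)))))
  →10  S(S(S(S(S(add(Z, SSZ))))))
  →11  S^7(Z)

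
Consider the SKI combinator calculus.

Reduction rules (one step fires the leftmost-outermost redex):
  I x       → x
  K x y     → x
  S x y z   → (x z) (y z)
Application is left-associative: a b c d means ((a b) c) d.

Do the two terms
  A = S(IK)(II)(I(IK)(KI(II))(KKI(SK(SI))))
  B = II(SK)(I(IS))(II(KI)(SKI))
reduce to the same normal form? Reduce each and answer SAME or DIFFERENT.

Term A:
  start: S(IK)(II)(I(IK)(KI(II))(KKI(SK(SI))))
  →1  IK(I(IK)(KI(II))(KKI(SK(SI))))(II(I(IK)(KI(II))(KKI(SK(SI)))))
  →2  K(I(IK)(KI(II))(KKI(SK(SI))))(II(I(IK)(KI(II))(KKI(SK(SI)))))
  →3  I(IK)(KI(II))(KKI(SK(SI)))
  →4  IK(KI(II))(KKI(SK(SI)))
  →5  K(KI(II))(KKI(SK(SI)))
  →6  KI(II)
  →7  I

Term B:
  start: II(SK)(I(IS))(II(KI)(SKI))
  →1  I(SK)(I(IS))(II(KI)(SKI))
  →2  SK(I(IS))(II(KI)(SKI))
  →3  K(II(KI)(SKI))(I(IS)(II(KI)(SKI)))
  →4  II(KI)(SKI)
  →5  I(KI)(SKI)
  →6  KI(SKI)
  →7  I

Answer: SAME — A ⇓ I, B ⇓ I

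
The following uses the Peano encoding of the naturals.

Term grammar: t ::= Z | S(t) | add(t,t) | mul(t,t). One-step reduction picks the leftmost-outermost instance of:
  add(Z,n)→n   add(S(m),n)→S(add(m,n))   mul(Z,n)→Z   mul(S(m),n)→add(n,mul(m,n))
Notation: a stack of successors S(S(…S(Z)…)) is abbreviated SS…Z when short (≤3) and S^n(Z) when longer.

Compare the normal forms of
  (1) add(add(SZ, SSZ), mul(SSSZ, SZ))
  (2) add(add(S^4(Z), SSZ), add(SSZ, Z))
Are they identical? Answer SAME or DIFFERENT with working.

Term A:
  start: add(add(SZ, SSZ), mul(SSSZ, SZ))
  step 1: add(S(add(Z, SSZ)), mul(SSSZ, SZ))
  step 2: S(add(add(Z, SSZ), mul(SSSZ, SZ)))
  step 3: S(add(SSZ, mul(SSSZ, SZ)))
  step 4: S(S(add(SZ, mul(SSSZ, SZ))))
  step 5: S(S(S(add(Z, mul(SSSZ, SZ)))))
  step 6: S(S(S(mul(SSSZ, SZ))))
  step 7: S(S(S(add(SZ, mul(SSZ, SZ)))))
  step 8: S(S(S(S(add(Z, mul(SSZ, SZ))))))
  step 9: S(S(S(S(mul(SSZ, SZ)))))
  step 10: S(S(S(S(add(SZ, mul(SZ, SZ))))))
  step 11: S(S(S(S(S(add(Z, mul(SZ, SZ)))))))
  step 12: S(S(S(S(S(mul(SZ, SZ))))))
  step 13: S(S(S(S(S(add(SZ, mul(Z, SZ)))))))
  step 14: S(S(S(S(S(S(add(Z, mul(Z, SZ))))))))
  step 15: S(S(S(S(S(S(mul(Z, SZ)))))))
  step 16: S^6(Z)

Term B:
  start: add(add(S^4(Z), SSZ), add(SSZ, Z))
  step 1: add(S(add(SSSZ, SSZ)), add(SSZ, Z))
  step 2: S(add(add(SSSZ, SSZ), add(SSZ, Z)))
  step 3: S(add(S(add(SSZ, SSZ)), add(SSZ, Z)))
  step 4: S(S(add(add(SSZ, SSZ), add(SSZ, Z))))
  step 5: S(S(add(S(add(SZ, SSZ)), add(SSZ, Z))))
  step 6: S(S(S(add(add(SZ, SSZ), add(SSZ, Z)))))
  step 7: S(S(S(add(S(add(Z, SSZ)), add(SSZ, Z)))))
  step 8: S(S(S(S(add(add(Z, SSZ), add(SSZ, Z))))))
  step 9: S(S(S(S(add(SSZ, add(SSZ, Z))))))
  step 10: S(S(S(S(S(add(SZ, add(SSZ, Z)))))))
  step 11: S(S(S(S(S(S(add(Z, add(SSZ, Z))))))))
  step 12: S(S(S(S(S(S(add(SSZ, Z)))))))
  step 13: S(S(S(S(S(S(S(add(SZ, Z))))))))
  step 14: S(S(S(S(S(S(S(S(add(Z, Z)))))))))
  step 15: S^8(Z)

Answer: DIFFERENT — A ⇓ S^6(Z), B ⇓ S^8(Z)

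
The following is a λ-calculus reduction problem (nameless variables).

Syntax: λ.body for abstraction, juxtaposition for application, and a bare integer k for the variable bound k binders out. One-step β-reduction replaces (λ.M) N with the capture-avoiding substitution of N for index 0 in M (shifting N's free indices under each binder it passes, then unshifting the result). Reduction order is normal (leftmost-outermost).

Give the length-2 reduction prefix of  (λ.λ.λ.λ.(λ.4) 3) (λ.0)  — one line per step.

  start: (λ.λ.λ.λ.(λ.4) 3) (λ.0)
  [1] λ.λ.λ.(λ.λ.0) (λ.0)
  [2] λ.λ.λ.λ.0

Answer: after 2 steps: λ.λ.λ.λ.0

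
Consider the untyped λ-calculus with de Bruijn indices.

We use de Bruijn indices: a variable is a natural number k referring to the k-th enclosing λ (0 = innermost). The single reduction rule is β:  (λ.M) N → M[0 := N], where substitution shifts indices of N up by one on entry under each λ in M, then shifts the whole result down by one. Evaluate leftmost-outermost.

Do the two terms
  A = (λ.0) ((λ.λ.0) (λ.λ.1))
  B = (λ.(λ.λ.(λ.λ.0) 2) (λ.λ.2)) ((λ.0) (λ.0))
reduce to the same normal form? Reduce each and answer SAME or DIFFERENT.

Term A:
  start: (λ.0) ((λ.λ.0) (λ.λ.1))
  step 1: (λ.λ.0) (λ.λ.1)
  step 2: λ.0

Term B:
  start: (λ.(λ.λ.(λ.λ.0) 2) (λ.λ.2)) ((λ.0) (λ.0))
  step 1: (λ.λ.(λ.λ.0) ((λ.0) (λ.0))) (λ.λ.(λ.0) (λ.0))
  step 2: λ.(λ.λ.0) ((λ.0) (λ.0))
  step 3: λ.λ.0

Answer: DIFFERENT — A ⇓ λ.0, B ⇓ λ.λ.0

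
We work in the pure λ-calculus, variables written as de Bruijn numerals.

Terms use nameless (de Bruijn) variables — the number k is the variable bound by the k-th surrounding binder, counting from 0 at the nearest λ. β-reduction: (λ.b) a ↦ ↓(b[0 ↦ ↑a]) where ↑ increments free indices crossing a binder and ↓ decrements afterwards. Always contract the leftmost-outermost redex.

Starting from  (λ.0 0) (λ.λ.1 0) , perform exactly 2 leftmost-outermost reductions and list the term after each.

  start: (λ.0 0) (λ.λ.1 0)
  [1] (λ.λ.1 0) (λ.λ.1 0)
  [2] λ.(λ.λ.1 0) 0

Answer: after 2 steps: λ.(λ.λ.1 0) 0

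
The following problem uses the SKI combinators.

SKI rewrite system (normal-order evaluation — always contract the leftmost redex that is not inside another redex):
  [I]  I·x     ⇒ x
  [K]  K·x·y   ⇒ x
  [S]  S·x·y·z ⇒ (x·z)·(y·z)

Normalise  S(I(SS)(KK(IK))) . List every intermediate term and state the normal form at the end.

Answer: normal form = S(SSK)  (in 2 steps)

Reduction:
  start: S(I(SS)(KK(IK)))
  [1] S(SS(KK(IK)))
  [2] S(SSK)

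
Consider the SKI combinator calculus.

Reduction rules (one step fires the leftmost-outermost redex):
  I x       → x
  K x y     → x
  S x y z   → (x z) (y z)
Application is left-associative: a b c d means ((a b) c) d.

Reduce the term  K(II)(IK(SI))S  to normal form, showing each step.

Answer: normal form = S  (in 3 steps)

Reduction:
  start: K(II)(IK(SI))S
  step 1: IIS
  step 2: IS
  step 3: S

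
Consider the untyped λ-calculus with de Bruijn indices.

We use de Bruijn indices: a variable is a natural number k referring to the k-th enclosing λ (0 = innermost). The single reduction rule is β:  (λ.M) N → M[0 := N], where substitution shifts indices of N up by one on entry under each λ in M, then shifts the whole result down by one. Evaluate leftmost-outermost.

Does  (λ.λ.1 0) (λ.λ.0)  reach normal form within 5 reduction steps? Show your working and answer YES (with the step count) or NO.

  start: (λ.λ.1 0) (λ.λ.0)
  →1  λ.(λ.λ.0) 0
  →2  λ.λ.0

Answer: YES — reaches normal form λ.λ.0 in 2 ≤ 5 steps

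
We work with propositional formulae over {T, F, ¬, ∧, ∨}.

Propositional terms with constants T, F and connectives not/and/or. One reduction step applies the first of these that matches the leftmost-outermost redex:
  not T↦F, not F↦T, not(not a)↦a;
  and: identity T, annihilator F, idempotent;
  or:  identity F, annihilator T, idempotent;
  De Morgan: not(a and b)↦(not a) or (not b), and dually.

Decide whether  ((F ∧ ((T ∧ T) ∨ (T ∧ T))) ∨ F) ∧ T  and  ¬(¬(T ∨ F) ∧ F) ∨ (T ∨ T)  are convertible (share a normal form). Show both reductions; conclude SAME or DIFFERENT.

Term A:
  start: ((F ∧ ((T ∧ T) ∨ (T ∧ T))) ∨ F) ∧ T
  →1  (F ∧ ((T ∧ T) ∨ (T ∧ T))) ∨ F
  →2  F ∧ ((T ∧ T) ∨ (T ∧ T))
  →3  F

Term B:
  start: ¬(¬(T ∨ F) ∧ F) ∨ (T ∨ T)
  →1  (¬¬(T ∨ F) ∨ ¬F) ∨ (T ∨ T)
  →2  ((T ∨ F) ∨ ¬F) ∨ (T ∨ T)
  →3  (T ∨ ¬F) ∨ (T ∨ T)
  →4  T ∨ (T ∨ T)
  →5  T

Answer: DIFFERENT — A ⇓ F, B ⇓ T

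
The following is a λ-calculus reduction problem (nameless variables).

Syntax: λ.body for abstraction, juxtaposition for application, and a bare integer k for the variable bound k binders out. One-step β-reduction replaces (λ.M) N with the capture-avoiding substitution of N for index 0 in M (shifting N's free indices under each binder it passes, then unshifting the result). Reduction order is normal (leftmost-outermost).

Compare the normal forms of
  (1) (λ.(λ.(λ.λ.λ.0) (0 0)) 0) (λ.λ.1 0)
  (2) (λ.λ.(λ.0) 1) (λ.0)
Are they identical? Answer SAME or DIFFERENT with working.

Answer: SAME — A ⇓ λ.λ.0, B ⇓ λ.λ.0

Derivation:
Term A:
  start: (λ.(λ.(λ.λ.λ.0) (0 0)) 0) (λ.λ.1 0)
  [1] (λ.(λ.λ.λ.0) (0 0)) (λ.λ.1 0)
  [2] (λ.λ.λ.0) ((λ.λ.1 0) (λ.λ.1 0))
  [3] λ.λ.0

Term B:
  start: (λ.λ.(λ.0) 1) (λ.0)
  [1] λ.(λ.0) (λ.0)
  [2] λ.λ.0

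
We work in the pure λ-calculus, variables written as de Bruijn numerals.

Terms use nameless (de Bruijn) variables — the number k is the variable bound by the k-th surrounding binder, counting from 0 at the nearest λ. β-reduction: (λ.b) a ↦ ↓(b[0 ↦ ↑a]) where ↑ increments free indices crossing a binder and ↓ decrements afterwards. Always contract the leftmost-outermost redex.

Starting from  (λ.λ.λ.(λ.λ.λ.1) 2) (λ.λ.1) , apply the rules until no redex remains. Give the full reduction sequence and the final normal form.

  start: (λ.λ.λ.(λ.λ.λ.1) 2) (λ.λ.1)
  step 1: λ.λ.(λ.λ.λ.1) (λ.λ.1)
  step 2: λ.λ.λ.λ.1

Answer: normal form = λ.λ.λ.λ.1  (in 2 steps)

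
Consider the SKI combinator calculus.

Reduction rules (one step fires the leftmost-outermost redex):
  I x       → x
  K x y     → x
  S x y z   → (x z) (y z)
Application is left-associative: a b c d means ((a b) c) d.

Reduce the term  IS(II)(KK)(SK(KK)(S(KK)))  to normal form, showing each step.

Answer: normal form = S(KK)K  (in 7 steps)

Derivation:
  start: IS(II)(KK)(SK(KK)(S(KK)))
  step 1: S(II)(KK)(SK(KK)(S(KK)))
  step 2: II(SK(KK)(S(KK)))(KK(SK(KK)(S(KK))))
  step 3: I(SK(KK)(S(KK)))(KK(SK(KK)(S(KK))))
  step 4: SK(KK)(S(KK))(KK(SK(KK)(S(KK))))
  step 5: K(S(KK))(KK(S(KK)))(KK(SK(KK)(S(KK))))
  step 6: S(KK)(KK(SK(KK)(S(KK))))
  step 7: S(KK)K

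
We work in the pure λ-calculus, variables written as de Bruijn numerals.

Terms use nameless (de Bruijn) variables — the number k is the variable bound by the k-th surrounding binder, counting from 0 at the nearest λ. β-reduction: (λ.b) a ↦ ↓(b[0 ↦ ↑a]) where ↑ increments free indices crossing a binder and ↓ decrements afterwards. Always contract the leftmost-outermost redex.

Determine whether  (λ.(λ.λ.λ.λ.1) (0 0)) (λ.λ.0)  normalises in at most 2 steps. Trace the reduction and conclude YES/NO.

Answer: YES — reaches normal form λ.λ.λ.1 in 2 ≤ 2 steps

Derivation:
  start: (λ.(λ.λ.λ.λ.1) (0 0)) (λ.λ.0)
  →1  (λ.λ.λ.λ.1) ((λ.λ.0) (λ.λ.0))
  →2  λ.λ.λ.1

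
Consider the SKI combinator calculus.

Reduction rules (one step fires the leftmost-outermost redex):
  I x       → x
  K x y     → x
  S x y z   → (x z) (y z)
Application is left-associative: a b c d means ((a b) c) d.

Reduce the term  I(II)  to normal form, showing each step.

  start: I(II)
  [1] II
  [2] I

Answer: normal form = I  (in 2 steps)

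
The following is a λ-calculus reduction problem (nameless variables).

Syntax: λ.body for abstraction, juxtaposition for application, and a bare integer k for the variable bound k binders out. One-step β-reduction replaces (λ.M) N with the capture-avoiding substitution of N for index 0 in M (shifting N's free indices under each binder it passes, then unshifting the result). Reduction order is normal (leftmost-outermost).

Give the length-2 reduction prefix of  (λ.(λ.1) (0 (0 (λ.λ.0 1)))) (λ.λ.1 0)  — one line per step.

Answer: after 2 steps: λ.λ.1 0

Reduction:
  start: (λ.(λ.1) (0 (0 (λ.λ.0 1)))) (λ.λ.1 0)
  step 1: (λ.λ.λ.1 0) ((λ.λ.1 0) ((λ.λ.1 0) (λ.λ.0 1)))
  step 2: λ.λ.1 0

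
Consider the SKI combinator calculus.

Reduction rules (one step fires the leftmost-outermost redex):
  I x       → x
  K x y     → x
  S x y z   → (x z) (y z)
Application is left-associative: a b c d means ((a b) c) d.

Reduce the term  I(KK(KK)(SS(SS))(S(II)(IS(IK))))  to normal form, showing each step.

  start: I(KK(KK)(SS(SS))(S(II)(IS(IK))))
  [1] KK(KK)(SS(SS))(S(II)(IS(IK)))
  [2] K(SS(SS))(S(II)(IS(IK)))
  [3] SS(SS)

Answer: normal form = SS(SS)  (in 3 steps)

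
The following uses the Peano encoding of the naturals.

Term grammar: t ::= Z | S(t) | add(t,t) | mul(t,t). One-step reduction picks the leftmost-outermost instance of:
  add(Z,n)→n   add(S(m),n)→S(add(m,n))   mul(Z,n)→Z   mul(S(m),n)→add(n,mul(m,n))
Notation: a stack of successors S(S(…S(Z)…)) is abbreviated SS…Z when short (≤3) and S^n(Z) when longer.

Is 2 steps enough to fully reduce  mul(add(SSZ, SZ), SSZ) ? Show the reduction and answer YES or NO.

  start: mul(add(SSZ, SZ), SSZ)
  →1  mul(S(add(SZ, SZ)), SSZ)
  →2  add(SSZ, mul(add(SZ, SZ), SSZ))

Answer: NO — after 2 steps the term is add(SSZ, mul(add(SZ, SZ), SSZ)), not yet normal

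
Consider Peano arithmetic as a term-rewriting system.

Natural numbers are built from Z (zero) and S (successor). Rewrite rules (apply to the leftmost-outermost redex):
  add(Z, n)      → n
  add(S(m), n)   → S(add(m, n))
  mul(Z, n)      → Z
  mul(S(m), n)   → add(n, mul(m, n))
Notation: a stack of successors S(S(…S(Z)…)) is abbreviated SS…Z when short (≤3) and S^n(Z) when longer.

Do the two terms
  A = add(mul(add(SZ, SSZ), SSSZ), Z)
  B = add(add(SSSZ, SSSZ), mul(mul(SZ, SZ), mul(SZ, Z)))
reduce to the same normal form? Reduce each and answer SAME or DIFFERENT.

Answer: DIFFERENT — A ⇓ S^9(Z), B ⇓ S^6(Z)

Reduction:
Term A:
  start: add(mul(add(SZ, SSZ), SSSZ), Z)
  →1  add(mul(S(add(Z, SSZ)), SSSZ), Z)
  →2  add(add(SSSZ, mul(add(Z, SSZ), SSSZ)), Z)
  →3  add(S(add(SSZ, mul(add(Z, SSZ), SSSZ))), Z)
  →4  S(add(add(SSZ, mul(add(Z, SSZ), SSSZ)), Z))
  →5  S(add(S(add(SZ, mul(add(Z, SSZ), SSSZ))), Z))
  →6  S(S(add(add(SZ, mul(add(Z, SSZ), SSSZ)), Z)))
  →7  S(S(add(S(add(Z, mul(add(Z, SSZ), SSSZ))), Z)))
  →8  S(S(S(add(add(Z, mul(add(Z, SSZ), SSSZ)), Z))))
  →9  S(S(S(add(mul(add(Z, SSZ), SSSZ), Z))))
  →10  S(S(S(add(mul(SSZ, SSSZ), Z))))
  →11  S(S(S(add(add(SSSZ, mul(SZ, SSSZ)), Z))))
  →12  S(S(S(add(S(add(SSZ, mul(SZ, SSSZ))), Z))))
  →13  S(S(S(S(add(add(SSZ, mul(SZ, SSSZ)), Z)))))
  →14  S(S(S(S(add(S(add(SZ, mul(SZ, SSSZ))), Z)))))
  →15  S(S(S(S(S(add(add(SZ, mul(SZ, SSSZ)), Z))))))
  →16  S(S(S(S(S(add(S(add(Z, mul(SZ, SSSZ))), Z))))))
  →17  S(S(S(S(S(S(add(add(Z, mul(SZ, SSSZ)), Z)))))))
  →18  S(S(S(S(S(S(add(mul(SZ, SSSZ), Z)))))))
  →19  S(S(S(S(S(S(add(add(SSSZ, mul(Z, SSSZ)), Z)))))))
  →20  S(S(S(S(S(S(add(S(add(SSZ, mul(Z, SSSZ))), Z)))))))
  →21  S(S(S(S(S(S(S(add(add(SSZ, mul(Z, SSSZ)), Z))))))))
  →22  S(S(S(S(S(S(S(add(S(add(SZ, mul(Z, SSSZ))), Z))))))))
  →23  S(S(S(S(S(S(S(S(add(add(SZ, mul(Z, SSSZ)), Z)))))))))
  →24  S(S(S(S(S(S(S(S(add(S(add(Z, mul(Z, SSSZ))), Z)))))))))
  →25  S(S(S(S(S(S(S(S(S(add(add(Z, mul(Z, SSSZ)), Z))))))))))
  →26  S(S(S(S(S(S(S(S(S(add(mul(Z, SSSZ), Z))))))))))
  →27  S(S(S(S(S(S(S(S(S(add(Z, Z))))))))))
  →28  S^9(Z)

Term B:
  start: add(add(SSSZ, SSSZ), mul(mul(SZ, SZ), mul(SZ, Z)))
  →1  add(S(add(SSZ, SSSZ)), mul(mul(SZ, SZ), mul(SZ, Z)))
  →2  S(add(add(SSZ, SSSZ), mul(mul(SZ, SZ), mul(SZ, Z))))
  →3  S(add(S(add(SZ, SSSZ)), mul(mul(SZ, SZ), mul(SZ, Z))))
  →4  S(S(add(add(SZ, SSSZ), mul(mul(SZ, SZ), mul(SZ, Z)))))
  →5  S(S(add(S(add(Z, SSSZ)), mul(mul(SZ, SZ), mul(SZ, Z)))))
  →6  S(S(S(add(add(Z, SSSZ), mul(mul(SZ, SZ), mul(SZ, Z))))))
  →7  S(S(S(add(SSSZ, mul(mul(SZ, SZ), mul(SZ, Z))))))
  →8  S(S(S(S(add(SSZ, mul(mul(SZ, SZ), mul(SZ, Z)))))))
  →9  S(S(S(S(S(add(SZ, mul(mul(SZ, SZ), mul(SZ, Z))))))))
  →10  S(S(S(S(S(S(add(Z, mul(mul(SZ, SZ), mul(SZ, Z)))))))))
  →11  S(S(S(S(S(S(mul(mul(SZ, SZ), mul(SZ, Z))))))))
  →12  S(S(S(S(S(S(mul(add(SZ, mul(Z, SZ)), mul(SZ, Z))))))))
  →13  S(S(S(S(S(S(mul(S(add(Z, mul(Z, SZ))), mul(SZ, Z))))))))
  →14  S(S(S(S(S(S(add(mul(SZ, Z), mul(add(Z, mul(Z, SZ)), mul(SZ, Z)))))))))
  →15  S(S(S(S(S(S(add(add(Z, mul(Z, Z)), mul(add(Z, mul(Z, SZ)), mul(SZ, Z)))))))))
  →16  S(S(S(S(S(S(add(mul(Z, Z), mul(add(Z, mul(Z, SZ)), mul(SZ, Z)))))))))
  →17  S(S(S(S(S(S(add(Z, mul(add(Z, mul(Z, SZ)), mul(SZ, Z)))))))))
  →18  S(S(S(S(S(S(mul(add(Z, mul(Z, SZ)), mul(SZ, Z))))))))
  →19  S(S(S(S(S(S(mul(mul(Z, SZ), mul(SZ, Z))))))))
  →20  S(S(S(S(S(S(mul(Z, mul(SZ, Z))))))))
  →21  S^6(Z)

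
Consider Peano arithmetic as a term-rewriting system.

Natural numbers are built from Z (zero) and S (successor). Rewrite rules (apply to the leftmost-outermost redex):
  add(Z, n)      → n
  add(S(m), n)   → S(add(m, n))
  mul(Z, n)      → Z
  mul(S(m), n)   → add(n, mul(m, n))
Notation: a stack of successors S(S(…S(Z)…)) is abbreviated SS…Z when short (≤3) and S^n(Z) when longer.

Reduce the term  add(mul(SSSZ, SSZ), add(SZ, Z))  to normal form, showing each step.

  start: add(mul(SSSZ, SSZ), add(SZ, Z))
  →1  add(add(SSZ, mul(SSZ, SSZ)), add(SZ, Z))
  →2  add(S(add(SZ, mul(SSZ, SSZ))), add(SZ, Z))
  →3  S(add(add(SZ, mul(SSZ, SSZ)), add(SZ, Z)))
  →4  S(add(S(add(Z, mul(SSZ, SSZ))), add(SZ, Z)))
  →5  S(S(add(add(Z, mul(SSZ, SSZ)), add(SZ, Z))))
  →6  S(S(add(mul(SSZ, SSZ), add(SZ, Z))))
  →7  S(S(add(add(SSZ, mul(SZ, SSZ)), add(SZ, Z))))
  →8  S(S(add(S(add(SZ, mul(SZ, SSZ))), add(SZ, Z))))
  →9  S(S(S(add(add(SZ, mul(SZ, SSZ)), add(SZ, Z)))))
  →10  S(S(S(add(S(add(Z, mul(SZ, SSZ))), add(SZ, Z)))))
  →11  S(S(S(S(add(add(Z, mul(SZ, SSZ)), add(SZ, Z))))))
  →12  S(S(S(S(add(mul(SZ, SSZ), add(SZ, Z))))))
  →13  S(S(S(S(add(add(SSZ, mul(Z, SSZ)), add(SZ, Z))))))
  →14  S(S(S(S(add(S(add(SZ, mul(Z, SSZ))), add(SZ, Z))))))
  →15  S(S(S(S(S(add(add(SZ, mul(Z, SSZ)), add(SZ, Z)))))))
  →16  S(S(S(S(S(add(S(add(Z, mul(Z, SSZ))), add(SZ, Z)))))))
  →17  S(S(S(S(S(S(add(add(Z, mul(Z, SSZ)), add(SZ, Z))))))))
  →18  S(S(S(S(S(S(add(mul(Z, SSZ), add(SZ, Z))))))))
  →19  S(S(S(S(S(S(add(Z, add(SZ, Z))))))))
  →20  S(S(S(S(S(S(add(SZ, Z)))))))
  →21  S(S(S(S(S(S(S(add(Z, Z))))))))
  →22  S^7(Z)

Answer: normal form = S^7(Z)  (in 22 steps)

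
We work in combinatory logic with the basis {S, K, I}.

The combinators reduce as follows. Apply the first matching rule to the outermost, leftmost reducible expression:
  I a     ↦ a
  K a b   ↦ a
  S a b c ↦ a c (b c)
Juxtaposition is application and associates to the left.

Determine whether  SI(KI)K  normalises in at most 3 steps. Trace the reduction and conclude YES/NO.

Answer: YES — reaches normal form KI in 3 ≤ 3 steps

Working:
  start: SI(KI)K
  [1] IK(KIK)
  [2] K(KIK)
  [3] KI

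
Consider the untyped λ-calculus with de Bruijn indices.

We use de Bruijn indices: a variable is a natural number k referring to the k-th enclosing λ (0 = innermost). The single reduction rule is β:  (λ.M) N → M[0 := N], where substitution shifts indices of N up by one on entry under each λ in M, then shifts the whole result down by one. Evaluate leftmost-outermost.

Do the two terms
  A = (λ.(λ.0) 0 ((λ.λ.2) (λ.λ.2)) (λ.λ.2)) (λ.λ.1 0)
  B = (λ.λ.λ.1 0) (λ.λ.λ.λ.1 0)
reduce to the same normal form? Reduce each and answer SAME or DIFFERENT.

Term A:
  start: (λ.(λ.0) 0 ((λ.λ.2) (λ.λ.2)) (λ.λ.2)) (λ.λ.1 0)
  [1] (λ.0) (λ.λ.1 0) ((λ.λ.λ.λ.1 0) (λ.λ.λ.λ.1 0)) (λ.λ.λ.λ.1 0)
  [2] (λ.λ.1 0) ((λ.λ.λ.λ.1 0) (λ.λ.λ.λ.1 0)) (λ.λ.λ.λ.1 0)
  [3] (λ.(λ.λ.λ.λ.1 0) (λ.λ.λ.λ.1 0) 0) (λ.λ.λ.λ.1 0)
  [4] (λ.λ.λ.λ.1 0) (λ.λ.λ.λ.1 0) (λ.λ.λ.λ.1 0)
  [5] (λ.λ.λ.1 0) (λ.λ.λ.λ.1 0)
  [6] λ.λ.1 0

Term B:
  start: (λ.λ.λ.1 0) (λ.λ.λ.λ.1 0)
  [1] λ.λ.1 0

Answer: SAME — A ⇓ λ.λ.1 0, B ⇓ λ.λ.1 0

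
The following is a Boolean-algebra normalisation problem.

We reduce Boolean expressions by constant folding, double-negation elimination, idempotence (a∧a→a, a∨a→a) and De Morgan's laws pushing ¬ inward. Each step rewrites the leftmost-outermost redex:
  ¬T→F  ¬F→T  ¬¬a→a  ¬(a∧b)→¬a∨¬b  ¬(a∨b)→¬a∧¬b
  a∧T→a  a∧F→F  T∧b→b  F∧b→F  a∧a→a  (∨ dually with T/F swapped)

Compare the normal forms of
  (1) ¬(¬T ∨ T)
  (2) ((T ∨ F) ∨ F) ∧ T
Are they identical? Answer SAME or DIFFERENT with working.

Term A:
  start: ¬(¬T ∨ T)
  [1] ¬¬T ∧ ¬T
  [2] T ∧ ¬T
  [3] ¬T
  [4] F

Term B:
  start: ((T ∨ F) ∨ F) ∧ T
  [1] (T ∨ F) ∨ F
  [2] T ∨ F
  [3] T

Answer: DIFFERENT — A ⇓ F, B ⇓ T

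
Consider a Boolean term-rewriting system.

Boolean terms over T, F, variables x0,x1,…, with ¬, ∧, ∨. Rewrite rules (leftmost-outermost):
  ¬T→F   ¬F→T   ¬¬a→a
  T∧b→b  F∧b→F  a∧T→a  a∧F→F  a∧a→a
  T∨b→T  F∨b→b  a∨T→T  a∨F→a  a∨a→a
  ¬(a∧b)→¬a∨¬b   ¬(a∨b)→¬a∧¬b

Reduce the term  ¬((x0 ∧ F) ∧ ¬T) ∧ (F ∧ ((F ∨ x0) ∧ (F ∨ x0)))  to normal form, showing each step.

Answer: normal form = F  (in 7 steps)

Reduction:
  start: ¬((x0 ∧ F) ∧ ¬T) ∧ (F ∧ ((F ∨ x0) ∧ (F ∨ x0)))
  [1] (¬(x0 ∧ F) ∨ ¬¬T) ∧ (F ∧ ((F ∨ x0) ∧ (F ∨ x0)))
  [2] ((¬x0 ∨ ¬F) ∨ ¬¬T) ∧ (F ∧ ((F ∨ x0) ∧ (F ∨ x0)))
  [3] ((¬x0 ∨ T) ∨ ¬¬T) ∧ (F ∧ ((F ∨ x0) ∧ (F ∨ x0)))
  [4] (T ∨ ¬¬T) ∧ (F ∧ ((F ∨ x0) ∧ (F ∨ x0)))
  [5] T ∧ (F ∧ ((F ∨ x0) ∧ (F ∨ x0)))
  [6] F ∧ ((F ∨ x0) ∧ (F ∨ x0))
  [7] F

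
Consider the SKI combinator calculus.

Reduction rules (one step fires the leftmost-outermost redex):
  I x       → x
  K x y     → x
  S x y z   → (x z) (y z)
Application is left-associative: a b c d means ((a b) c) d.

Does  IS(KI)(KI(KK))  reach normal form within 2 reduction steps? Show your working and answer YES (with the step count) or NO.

Answer: YES — reaches normal form S(KI)I in 2 ≤ 2 steps

Reduction:
  start: IS(KI)(KI(KK))
  →1  S(KI)(KI(KK))
  →2  S(KI)I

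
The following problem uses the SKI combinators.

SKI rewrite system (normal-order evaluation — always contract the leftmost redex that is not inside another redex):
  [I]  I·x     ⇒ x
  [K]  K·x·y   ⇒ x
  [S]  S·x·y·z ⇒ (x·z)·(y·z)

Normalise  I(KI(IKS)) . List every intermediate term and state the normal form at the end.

Answer: normal form = I  (in 2 steps)

Working:
  start: I(KI(IKS))
  →1  KI(IKS)
  →2  I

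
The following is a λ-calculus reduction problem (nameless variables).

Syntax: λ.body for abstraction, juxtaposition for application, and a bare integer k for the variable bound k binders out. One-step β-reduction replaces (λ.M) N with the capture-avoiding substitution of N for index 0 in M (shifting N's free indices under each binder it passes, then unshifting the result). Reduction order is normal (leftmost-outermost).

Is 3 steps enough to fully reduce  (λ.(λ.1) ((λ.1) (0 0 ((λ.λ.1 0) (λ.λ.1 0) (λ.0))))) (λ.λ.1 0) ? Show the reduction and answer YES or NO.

  start: (λ.(λ.1) ((λ.1) (0 0 ((λ.λ.1 0) (λ.λ.1 0) (λ.0))))) (λ.λ.1 0)
  step 1: (λ.λ.λ.1 0) ((λ.λ.λ.1 0) ((λ.λ.1 0) (λ.λ.1 0) ((λ.λ.1 0) (λ.λ.1 0) (λ.0))))
  step 2: λ.λ.1 0

Answer: YES — reaches normal form λ.λ.1 0 in 2 ≤ 3 steps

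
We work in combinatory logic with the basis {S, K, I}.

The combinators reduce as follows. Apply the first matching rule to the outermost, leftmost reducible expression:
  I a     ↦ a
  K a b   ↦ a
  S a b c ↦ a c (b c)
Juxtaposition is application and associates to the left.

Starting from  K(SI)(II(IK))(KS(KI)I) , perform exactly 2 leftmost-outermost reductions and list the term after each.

  start: K(SI)(II(IK))(KS(KI)I)
  [1] SI(KS(KI)I)
  [2] SI(SI)

Answer: after 2 steps: SI(SI)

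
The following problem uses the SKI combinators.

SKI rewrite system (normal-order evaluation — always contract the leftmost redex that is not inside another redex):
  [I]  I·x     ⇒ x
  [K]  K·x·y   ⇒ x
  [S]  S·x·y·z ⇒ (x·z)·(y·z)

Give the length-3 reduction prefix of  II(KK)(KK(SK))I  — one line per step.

Answer: after 3 steps: KI

Working:
  start: II(KK)(KK(SK))I
  step 1: I(KK)(KK(SK))I
  step 2: KK(KK(SK))I
  step 3: KI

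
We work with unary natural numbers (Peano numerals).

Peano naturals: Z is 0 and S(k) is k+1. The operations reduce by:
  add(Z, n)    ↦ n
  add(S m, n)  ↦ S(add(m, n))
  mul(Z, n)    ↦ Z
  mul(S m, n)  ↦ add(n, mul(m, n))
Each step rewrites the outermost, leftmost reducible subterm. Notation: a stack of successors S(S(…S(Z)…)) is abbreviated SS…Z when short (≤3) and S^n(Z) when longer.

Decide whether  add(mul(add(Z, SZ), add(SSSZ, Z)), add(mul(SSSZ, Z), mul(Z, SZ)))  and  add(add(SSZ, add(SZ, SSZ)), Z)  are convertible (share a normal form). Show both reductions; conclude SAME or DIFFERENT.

Term A:
  start: add(mul(add(Z, SZ), add(SSSZ, Z)), add(mul(SSSZ, Z), mul(Z, SZ)))
  →1  add(mul(SZ, add(SSSZ, Z)), add(mul(SSSZ, Z), mul(Z, SZ)))
  →2  add(add(add(SSSZ, Z), mul(Z, add(SSSZ, Z))), add(mul(SSSZ, Z), mul(Z, SZ)))
  →3  add(add(S(add(SSZ, Z)), mul(Z, add(SSSZ, Z))), add(mul(SSSZ, Z), mul(Z, SZ)))
  →4  add(S(add(add(SSZ, Z), mul(Z, add(SSSZ, Z)))), add(mul(SSSZ, Z), mul(Z, SZ)))
  →5  S(add(add(add(SSZ, Z), mul(Z, add(SSSZ, Z))), add(mul(SSSZ, Z), mul(Z, SZ))))
  →6  S(add(add(S(add(SZ, Z)), mul(Z, add(SSSZ, Z))), add(mul(SSSZ, Z), mul(Z, SZ))))
  →7  S(add(S(add(add(SZ, Z), mul(Z, add(SSSZ, Z)))), add(mul(SSSZ, Z), mul(Z, SZ))))
  →8  S(S(add(add(add(SZ, Z), mul(Z, add(SSSZ, Z))), add(mul(SSSZ, Z), mul(Z, SZ)))))
  →9  S(S(add(add(S(add(Z, Z)), mul(Z, add(SSSZ, Z))), add(mul(SSSZ, Z), mul(Z, SZ)))))
  →10  S(S(add(S(add(add(Z, Z), mul(Z, add(SSSZ, Z)))), add(mul(SSSZ, Z), mul(Z, SZ)))))
  →11  S(S(S(add(add(add(Z, Z), mul(Z, add(SSSZ, Z))), add(mul(SSSZ, Z), mul(Z, SZ))))))
  →12  S(S(S(add(add(Z, mul(Z, add(SSSZ, Z))), add(mul(SSSZ, Z), mul(Z, SZ))))))
  →13  S(S(S(add(mul(Z, add(SSSZ, Z)), add(mul(SSSZ, Z), mul(Z, SZ))))))
  →14  S(S(S(add(Z, add(mul(SSSZ, Z), mul(Z, SZ))))))
  →15  S(S(S(add(mul(SSSZ, Z), mul(Z, SZ)))))
  →16  S(S(S(add(add(Z, mul(SSZ, Z)), mul(Z, SZ)))))
  →17  S(S(S(add(mul(SSZ, Z), mul(Z, SZ)))))
  →18  S(S(S(add(add(Z, mul(SZ, Z)), mul(Z, SZ)))))
  →19  S(S(S(add(mul(SZ, Z), mul(Z, SZ)))))
  →20  S(S(S(add(add(Z, mul(Z, Z)), mul(Z, SZ)))))
  →21  S(S(S(add(mul(Z, Z), mul(Z, SZ)))))
  →22  S(S(S(add(Z, mul(Z, SZ)))))
  →23  S(S(S(mul(Z, SZ))))
  →24  SSSZ

Term B:
  start: add(add(SSZ, add(SZ, SSZ)), Z)
  →1  add(S(add(SZ, add(SZ, SSZ))), Z)
  →2  S(add(add(SZ, add(SZ, SSZ)), Z))
  →3  S(add(S(add(Z, add(SZ, SSZ))), Z))
  →4  S(S(add(add(Z, add(SZ, SSZ)), Z)))
  →5  S(S(add(add(SZ, SSZ), Z)))
  →6  S(S(add(S(add(Z, SSZ)), Z)))
  →7  S(S(S(add(add(Z, SSZ), Z))))
  →8  S(S(S(add(SSZ, Z))))
  →9  S(S(S(S(add(SZ, Z)))))
  →10  S(S(S(S(S(add(Z, Z))))))
  →11  S^5(Z)

Answer: DIFFERENT — A ⇓ SSSZ, B ⇓ S^5(Z)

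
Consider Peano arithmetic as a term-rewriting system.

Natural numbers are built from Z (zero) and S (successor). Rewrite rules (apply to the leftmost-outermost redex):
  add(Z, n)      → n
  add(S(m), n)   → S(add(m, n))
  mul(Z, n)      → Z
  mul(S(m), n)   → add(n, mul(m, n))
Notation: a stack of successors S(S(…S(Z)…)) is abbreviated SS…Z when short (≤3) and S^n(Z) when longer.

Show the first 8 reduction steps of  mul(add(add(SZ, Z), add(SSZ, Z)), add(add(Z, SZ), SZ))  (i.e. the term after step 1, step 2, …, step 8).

  start: mul(add(add(SZ, Z), add(SSZ, Z)), add(add(Z, SZ), SZ))
  step 1: mul(add(S(add(Z, Z)), add(SSZ, Z)), add(add(Z, SZ), SZ))
  step 2: mul(S(add(add(Z, Z), add(SSZ, Z))), add(add(Z, SZ), SZ))
  step 3: add(add(add(Z, SZ), SZ), mul(add(add(Z, Z), add(SSZ, Z)), add(add(Z, SZ), SZ)))
  step 4: add(add(SZ, SZ), mul(add(add(Z, Z), add(SSZ, Z)), add(add(Z, SZ), SZ)))
  step 5: add(S(add(Z, SZ)), mul(add(add(Z, Z), add(SSZ, Z)), add(add(Z, SZ), SZ)))
  step 6: S(add(add(Z, SZ), mul(add(add(Z, Z), add(SSZ, Z)), add(add(Z, SZ), SZ))))
  step 7: S(add(SZ, mul(add(add(Z, Z), add(SSZ, Z)), add(add(Z, SZ), SZ))))
  step 8: S(S(add(Z, mul(add(add(Z, Z), add(SSZ, Z)), add(add(Z, SZ), SZ)))))

Answer: after 8 steps: S(S(add(Z, mul(add(add(Z, Z), add(SSZ, Z)), add(add(Z, SZ), SZ)))))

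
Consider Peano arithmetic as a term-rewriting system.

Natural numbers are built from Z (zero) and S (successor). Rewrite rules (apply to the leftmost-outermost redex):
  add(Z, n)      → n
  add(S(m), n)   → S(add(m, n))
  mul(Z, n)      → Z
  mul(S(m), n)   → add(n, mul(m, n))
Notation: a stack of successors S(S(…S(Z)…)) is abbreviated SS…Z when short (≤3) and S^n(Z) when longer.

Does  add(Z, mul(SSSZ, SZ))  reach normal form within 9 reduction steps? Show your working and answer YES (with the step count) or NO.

Answer: NO — after 9 steps the term is S(S(S(add(Z, mul(Z, SZ))))), not yet normal

Reduction:
  start: add(Z, mul(SSSZ, SZ))
  →1  mul(SSSZ, SZ)
  →2  add(SZ, mul(SSZ, SZ))
  →3  S(add(Z, mul(SSZ, SZ)))
  →4  S(mul(SSZ, SZ))
  →5  S(add(SZ, mul(SZ, SZ)))
  →6  S(S(add(Z, mul(SZ, SZ))))
  →7  S(S(mul(SZ, SZ)))
  →8  S(S(add(SZ, mul(Z, SZ))))
  →9  S(S(S(add(Z, mul(Z, SZ)))))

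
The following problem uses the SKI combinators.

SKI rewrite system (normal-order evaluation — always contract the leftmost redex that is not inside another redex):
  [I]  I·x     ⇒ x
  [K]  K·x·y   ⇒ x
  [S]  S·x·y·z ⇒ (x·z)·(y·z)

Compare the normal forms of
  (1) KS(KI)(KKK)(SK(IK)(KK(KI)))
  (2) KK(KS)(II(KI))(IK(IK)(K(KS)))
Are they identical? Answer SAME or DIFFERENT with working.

Answer: DIFFERENT — A ⇓ SKK, B ⇓ KI

Reduction:
Term A:
  start: KS(KI)(KKK)(SK(IK)(KK(KI)))
  →1  S(KKK)(SK(IK)(KK(KI)))
  →2  SK(SK(IK)(KK(KI)))
  →3  SK(K(KK(KI))(IK(KK(KI))))
  →4  SK(KK(KI))
  →5  SKK

Term B:
  start: KK(KS)(II(KI))(IK(IK)(K(KS)))
  →1  K(II(KI))(IK(IK)(K(KS)))
  →2  II(KI)
  →3  I(KI)
  →4  KI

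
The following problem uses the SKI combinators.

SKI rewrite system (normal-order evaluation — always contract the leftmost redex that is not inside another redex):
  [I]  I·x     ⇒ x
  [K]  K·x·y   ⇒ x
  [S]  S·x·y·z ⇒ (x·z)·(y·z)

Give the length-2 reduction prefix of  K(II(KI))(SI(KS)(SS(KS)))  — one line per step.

Answer: after 2 steps: I(KI)

Working:
  start: K(II(KI))(SI(KS)(SS(KS)))
  step 1: II(KI)
  step 2: I(KI)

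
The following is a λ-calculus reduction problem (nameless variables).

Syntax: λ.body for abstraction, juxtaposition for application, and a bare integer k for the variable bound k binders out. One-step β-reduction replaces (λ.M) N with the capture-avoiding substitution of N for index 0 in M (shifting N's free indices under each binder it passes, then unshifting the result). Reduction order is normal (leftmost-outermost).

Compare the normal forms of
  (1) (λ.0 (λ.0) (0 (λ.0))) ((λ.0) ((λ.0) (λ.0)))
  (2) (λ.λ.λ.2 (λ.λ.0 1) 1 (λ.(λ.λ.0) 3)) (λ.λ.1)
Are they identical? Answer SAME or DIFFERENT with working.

Term A:
  start: (λ.0 (λ.0) (0 (λ.0))) ((λ.0) ((λ.0) (λ.0)))
  →1  (λ.0) ((λ.0) (λ.0)) (λ.0) ((λ.0) ((λ.0) (λ.0)) (λ.0))
  →2  (λ.0) (λ.0) (λ.0) ((λ.0) ((λ.0) (λ.0)) (λ.0))
  →3  (λ.0) (λ.0) ((λ.0) ((λ.0) (λ.0)) (λ.0))
  →4  (λ.0) ((λ.0) ((λ.0) (λ.0)) (λ.0))
  →5  (λ.0) ((λ.0) (λ.0)) (λ.0)
  →6  (λ.0) (λ.0) (λ.0)
  →7  (λ.0) (λ.0)
  →8  λ.0

Term B:
  start: (λ.λ.λ.2 (λ.λ.0 1) 1 (λ.(λ.λ.0) 3)) (λ.λ.1)
  →1  λ.λ.(λ.λ.1) (λ.λ.0 1) 1 (λ.(λ.λ.0) (λ.λ.1))
  →2  λ.λ.(λ.λ.λ.0 1) 1 (λ.(λ.λ.0) (λ.λ.1))
  →3  λ.λ.(λ.λ.0 1) (λ.(λ.λ.0) (λ.λ.1))
  →4  λ.λ.λ.0 (λ.(λ.λ.0) (λ.λ.1))
  →5  λ.λ.λ.0 (λ.λ.0)

Answer: DIFFERENT — A ⇓ λ.0, B ⇓ λ.λ.λ.0 (λ.λ.0)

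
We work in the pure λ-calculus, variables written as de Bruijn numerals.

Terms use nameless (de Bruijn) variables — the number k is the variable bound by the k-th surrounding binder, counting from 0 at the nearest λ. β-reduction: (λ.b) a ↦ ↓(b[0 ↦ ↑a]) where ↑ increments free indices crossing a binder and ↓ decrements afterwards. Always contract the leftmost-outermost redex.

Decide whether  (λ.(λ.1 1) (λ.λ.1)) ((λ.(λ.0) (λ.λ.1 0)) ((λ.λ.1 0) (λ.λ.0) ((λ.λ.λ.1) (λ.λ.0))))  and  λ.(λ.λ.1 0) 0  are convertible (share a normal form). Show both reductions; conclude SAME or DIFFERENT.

Term A:
  start: (λ.(λ.1 1) (λ.λ.1)) ((λ.(λ.0) (λ.λ.1 0)) ((λ.λ.1 0) (λ.λ.0) ((λ.λ.λ.1) (λ.λ.0))))
  →1  (λ.(λ.(λ.0) (λ.λ.1 0)) ((λ.λ.1 0) (λ.λ.0) ((λ.λ.λ.1) (λ.λ.0))) ((λ.(λ.0) (λ.λ.1 0)) ((λ.λ.1 0) (λ.λ.0) ((λ.λ.λ.1) (λ.λ.0))))) (λ.λ.1)
  →2  (λ.(λ.0) (λ.λ.1 0)) ((λ.λ.1 0) (λ.λ.0) ((λ.λ.λ.1) (λ.λ.0))) ((λ.(λ.0) (λ.λ.1 0)) ((λ.λ.1 0) (λ.λ.0) ((λ.λ.λ.1) (λ.λ.0))))
  →3  (λ.0) (λ.λ.1 0) ((λ.(λ.0) (λ.λ.1 0)) ((λ.λ.1 0) (λ.λ.0) ((λ.λ.λ.1) (λ.λ.0))))
  →4  (λ.λ.1 0) ((λ.(λ.0) (λ.λ.1 0)) ((λ.λ.1 0) (λ.λ.0) ((λ.λ.λ.1) (λ.λ.0))))
  →5  λ.(λ.(λ.0) (λ.λ.1 0)) ((λ.λ.1 0) (λ.λ.0) ((λ.λ.λ.1) (λ.λ.0))) 0
  →6  λ.(λ.0) (λ.λ.1 0) 0
  →7  λ.(λ.λ.1 0) 0
  →8  λ.λ.1 0

Term B:
  start: λ.(λ.λ.1 0) 0
  →1  λ.λ.1 0

Answer: SAME — A ⇓ λ.λ.1 0, B ⇓ λ.λ.1 0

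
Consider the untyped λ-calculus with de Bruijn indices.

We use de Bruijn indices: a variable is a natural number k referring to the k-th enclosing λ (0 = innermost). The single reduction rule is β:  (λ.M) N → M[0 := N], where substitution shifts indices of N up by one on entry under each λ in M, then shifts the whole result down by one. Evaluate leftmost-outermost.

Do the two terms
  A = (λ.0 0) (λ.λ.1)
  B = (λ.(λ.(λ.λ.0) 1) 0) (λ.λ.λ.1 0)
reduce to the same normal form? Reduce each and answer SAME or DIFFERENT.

Answer: DIFFERENT — A ⇓ λ.λ.λ.1, B ⇓ λ.0

Working:
Term A:
  start: (λ.0 0) (λ.λ.1)
  step 1: (λ.λ.1) (λ.λ.1)
  step 2: λ.λ.λ.1

Term B:
  start: (λ.(λ.(λ.λ.0) 1) 0) (λ.λ.λ.1 0)
  step 1: (λ.(λ.λ.0) (λ.λ.λ.1 0)) (λ.λ.λ.1 0)
  step 2: (λ.λ.0) (λ.λ.λ.1 0)
  step 3: λ.0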